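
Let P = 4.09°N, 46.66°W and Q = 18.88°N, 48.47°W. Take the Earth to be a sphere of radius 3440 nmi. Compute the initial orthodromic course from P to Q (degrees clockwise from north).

θ = atan2( sin Δλ·cos φ₂ ,  cos φ₁ sin φ₂ − sin φ₁ cos φ₂ cos Δλ )
  = atan2(-0.0299, +0.2553) = 353.32°

353.3°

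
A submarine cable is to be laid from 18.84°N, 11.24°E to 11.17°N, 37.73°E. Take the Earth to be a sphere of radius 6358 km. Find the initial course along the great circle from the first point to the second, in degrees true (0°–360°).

102.9°

N = sin Δλ·cos φ₂ = +0.4376;  D = cos φ₁ sin φ₂ − sin φ₁ cos φ₂ cos Δλ = -0.1002
initial course = atan2(N, D) = 102.90°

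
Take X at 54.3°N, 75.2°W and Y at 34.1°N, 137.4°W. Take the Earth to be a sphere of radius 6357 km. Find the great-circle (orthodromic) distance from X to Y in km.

Haversine: a = sin²(Δφ/2)+cos φ₁ cos φ₂ sin²(Δλ/2) = 0.15968;  σ = 2·atan2(√a,√(1−a))
σ = 47.106° → d = Rσ = 6357·0.82215 = 5226 km

5226 km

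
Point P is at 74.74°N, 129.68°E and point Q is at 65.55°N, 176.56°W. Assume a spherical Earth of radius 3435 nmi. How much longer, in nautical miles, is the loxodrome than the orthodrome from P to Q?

Great circle: cos σ = sin φ₁ sin φ₂ + cos φ₁ cos φ₂ cos Δλ,  σ = 0.3404 rad → d_gc = 1169.2 nmi
Rhumb line: Δψ = -0.4808, q = Δφ/Δψ = 0.3336, d_rh = R√(Δφ²+q²Δλ²) = 1208.2 nmi
Excess = 1208.2 − 1169.2 = 39.0 ≈ 39 nmi

39 nmi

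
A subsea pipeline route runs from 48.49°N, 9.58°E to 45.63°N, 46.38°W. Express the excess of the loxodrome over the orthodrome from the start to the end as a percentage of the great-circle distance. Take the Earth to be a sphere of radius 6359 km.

2.3%

Great circle: σ = 0.6522 rad → d_gc = Rσ = 4147.6 km
Rhumb: Δφ = -0.0499, Δλ = -0.9767, Δψ = -0.0733, q = Δφ/Δψ = 0.6810 → d_rh = R√(Δφ²+q²Δλ²) = 4241.4 km
Excess = (4241.4 − 4147.6) / 4147.6 = 93.8 / 4147.6 = 2.26% ≈ 2.3%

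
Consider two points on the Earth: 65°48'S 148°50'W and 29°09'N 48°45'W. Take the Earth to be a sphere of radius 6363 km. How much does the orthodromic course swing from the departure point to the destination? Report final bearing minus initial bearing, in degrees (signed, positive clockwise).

At departure: θ₁ = atan2(sin Δλ cos φ₂, cos φ₁ sin φ₂ − sin φ₁ cos φ₂ cos Δλ) = 85.99°
At arrival: θ₂ = atan2(sin Δλ cos φ₁, −cos φ₂ sin φ₁ + sin φ₂ cos φ₁ cos Δλ) = 27.92°
Δθ = θ₂ − θ₁ = -58.1°

-58.1°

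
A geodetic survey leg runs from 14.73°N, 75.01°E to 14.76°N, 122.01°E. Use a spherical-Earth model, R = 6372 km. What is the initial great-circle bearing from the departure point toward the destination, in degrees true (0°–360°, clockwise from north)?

θ = atan2( sin Δλ·cos φ₂ ,  cos φ₁ sin φ₂ − sin φ₁ cos φ₂ cos Δλ )
  = atan2(+0.7072, +0.0787) = 83.65°

83.6°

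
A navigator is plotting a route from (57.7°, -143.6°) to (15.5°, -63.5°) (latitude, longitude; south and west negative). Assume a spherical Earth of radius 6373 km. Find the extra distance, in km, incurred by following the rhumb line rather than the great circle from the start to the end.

288 km

Great circle: cos σ = sin φ₁ sin φ₂ + cos φ₁ cos φ₂ cos Δλ,  σ = 1.2510 rad → d_gc = 7972.3 km
Rhumb line: Δψ = -0.9654, q = Δφ/Δψ = 0.7629, d_rh = R√(Δφ²+q²Δλ²) = 8260.3 km
Excess = 8260.3 − 7972.3 = 288.0 ≈ 288 km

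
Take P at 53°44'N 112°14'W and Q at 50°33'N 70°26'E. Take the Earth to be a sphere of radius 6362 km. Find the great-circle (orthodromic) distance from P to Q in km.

8405 km

Haversine: a = sin²(Δφ/2)+cos φ₁ cos φ₂ sin²(Δλ/2) = 0.37644;  σ = 2·atan2(√a,√(1−a))
σ = 75.693° → d = Rσ = 6362·1.32109 = 8405 km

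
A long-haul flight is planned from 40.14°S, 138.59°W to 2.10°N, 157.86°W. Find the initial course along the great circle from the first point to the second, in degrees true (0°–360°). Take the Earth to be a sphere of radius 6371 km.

N = sin Δλ·cos φ₂ = -0.3298;  D = cos φ₁ sin φ₂ − sin φ₁ cos φ₂ cos Δλ = +0.6361
initial course = atan2(N, D) = 332.60°

332.6°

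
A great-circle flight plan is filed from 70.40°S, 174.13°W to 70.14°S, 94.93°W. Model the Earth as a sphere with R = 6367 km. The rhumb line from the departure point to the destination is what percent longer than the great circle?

Great circle: σ = 0.4338 rad → d_gc = Rσ = 2761.9 km
Rhumb: Δφ = +0.0045, Δλ = +1.3823, Δψ = +0.0134, q = Δφ/Δψ = 0.3376 → d_rh = R√(Δφ²+q²Δλ²) = 2971.2 km
Excess = (2971.2 − 2761.9) / 2761.9 = 209.3 / 2761.9 = 7.58% ≈ 7.6%

7.6%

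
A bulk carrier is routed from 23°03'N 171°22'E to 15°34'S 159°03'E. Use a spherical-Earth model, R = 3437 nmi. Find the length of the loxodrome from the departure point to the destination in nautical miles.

2427 nmi

Δψ = ln[tan(π/4+φ₂/2)/tan(π/4+φ₁/2)] = -0.6887;  Δφ = -0.6740 rad,  Δλ = -0.2150 rad
q = Δφ/Δψ = 0.9786
d = R·√(Δφ² + q²Δλ²) = 3437·0.70606 = 2427 nmi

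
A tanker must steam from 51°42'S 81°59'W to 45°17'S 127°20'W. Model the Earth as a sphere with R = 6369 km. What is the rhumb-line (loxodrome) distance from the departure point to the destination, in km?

3410 km

Rhumb course C = atan2(Δλ, Δψ) with Δψ = ln[tan(π/4+φ₂/2)/tan(π/4+φ₁/2)] = +0.1693, Δλ = -0.7915 → C = 282.07°
d = R·|Δφ| / |cos C| = 6369·0.11199 / 0.20917 = 3410 km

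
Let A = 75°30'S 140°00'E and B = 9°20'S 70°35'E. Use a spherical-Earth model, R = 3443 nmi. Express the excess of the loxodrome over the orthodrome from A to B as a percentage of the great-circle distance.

3.4%

Great circle: σ = 1.3244 rad → d_gc = Rσ = 4560.0 nmi
Rhumb: Δφ = +1.1548, Δλ = -1.2115, Δψ = +1.8982, q = Δφ/Δψ = 0.6084 → d_rh = R√(Δφ²+q²Δλ²) = 4716.9 nmi
Excess = (4716.9 − 4560.0) / 4560.0 = 156.9 / 4560.0 = 3.44% ≈ 3.4%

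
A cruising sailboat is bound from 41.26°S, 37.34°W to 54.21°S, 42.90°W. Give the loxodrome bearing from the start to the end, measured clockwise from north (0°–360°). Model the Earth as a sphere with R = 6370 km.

Meridional parts: M(φ₁)=-0.7919, M(φ₂)=-1.1304 → ΔM = -0.3385;  Δλ = -0.0970 rad
tan C = Δλ / ΔM = +0.2866 → C = 195.99°

196.0°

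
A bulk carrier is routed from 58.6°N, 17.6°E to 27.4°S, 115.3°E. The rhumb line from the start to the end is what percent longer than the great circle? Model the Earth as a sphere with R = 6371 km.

2.1%

Great circle: σ = 2.0429 rad → d_gc = Rσ = 13015.5 km
Rhumb: Δφ = -1.5010, Δλ = +1.7052, Δψ = -1.7667, q = Δφ/Δψ = 0.8496 → d_rh = R√(Δφ²+q²Δλ²) = 13290.6 km
Excess = (13290.6 − 13015.5) / 13015.5 = 275.1 / 13015.5 = 2.11% ≈ 2.1%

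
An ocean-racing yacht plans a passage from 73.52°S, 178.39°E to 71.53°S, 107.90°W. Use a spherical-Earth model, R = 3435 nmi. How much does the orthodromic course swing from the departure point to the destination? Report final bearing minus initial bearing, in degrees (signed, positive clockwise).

-71.1°

At departure: θ₁ = atan2(sin Δλ cos φ₂, cos φ₁ sin φ₂ − sin φ₁ cos φ₂ cos Δλ) = 121.16°
At arrival: θ₂ = atan2(sin Δλ cos φ₁, −cos φ₂ sin φ₁ + sin φ₂ cos φ₁ cos Δλ) = 50.02°
Δθ = θ₂ − θ₁ = -71.1°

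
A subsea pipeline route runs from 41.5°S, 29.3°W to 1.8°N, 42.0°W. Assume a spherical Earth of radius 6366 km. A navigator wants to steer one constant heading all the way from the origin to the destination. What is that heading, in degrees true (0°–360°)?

Δψ = ln[tan(π/4+φ₂/2)/tan(π/4+φ₁/2)] = +0.8289
Δλ = -0.2217 rad (taken the short way round)
course = atan2(Δλ, Δψ) = 345.03°

345.0°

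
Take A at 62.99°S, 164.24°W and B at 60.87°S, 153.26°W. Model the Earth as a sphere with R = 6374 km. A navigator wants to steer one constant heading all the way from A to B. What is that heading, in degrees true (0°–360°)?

Meridional parts: M(φ₁)=-1.4264, M(φ₂)=-1.3477 → ΔM = +0.0787;  Δλ = +0.1916 rad
tan C = Δλ / ΔM = +2.4360 → C = 67.68°

67.7°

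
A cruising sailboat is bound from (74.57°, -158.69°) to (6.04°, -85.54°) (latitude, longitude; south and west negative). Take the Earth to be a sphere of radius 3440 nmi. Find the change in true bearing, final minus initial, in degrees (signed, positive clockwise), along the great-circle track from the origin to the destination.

+60.3°

Initial bearing θ₁ = atan2(sin Δλ cos φ₂, cos φ₁ sin φ₂ − sin φ₁ cos φ₂ cos Δλ) = 104.71°
Final bearing θ₂ = (initial bearing from the destination back to the start) + 180° = 165.00°
Δθ = θ₂ − θ₁ = +60.3°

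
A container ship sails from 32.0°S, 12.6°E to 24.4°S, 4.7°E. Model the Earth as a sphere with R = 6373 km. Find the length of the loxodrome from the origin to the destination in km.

1146 km

Rhumb course C = atan2(Δλ, Δψ) with Δψ = ln[tan(π/4+φ₂/2)/tan(π/4+φ₁/2)] = +0.1507, Δλ = -0.1379 → C = 317.54°
d = R·|Δφ| / |cos C| = 6373·0.13265 / 0.73775 = 1146 km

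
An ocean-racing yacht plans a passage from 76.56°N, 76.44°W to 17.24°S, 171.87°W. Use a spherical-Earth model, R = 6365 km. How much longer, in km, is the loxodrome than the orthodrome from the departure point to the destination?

Great circle: cos σ = sin φ₁ sin φ₂ + cos φ₁ cos φ₂ cos Δλ,  σ = 1.8852 rad → d_gc = 11999.4 km
Rhumb line: Δψ = -2.4441, q = Δφ/Δψ = 0.6698, d_rh = R√(Δφ²+q²Δλ²) = 12609.8 km
Excess = 12609.8 − 11999.4 = 610.4 ≈ 610 km

610 km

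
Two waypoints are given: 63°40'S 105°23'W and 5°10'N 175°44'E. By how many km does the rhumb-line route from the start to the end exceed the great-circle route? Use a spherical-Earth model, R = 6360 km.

Great circle: cos σ = sin φ₁ sin φ₂ + cos φ₁ cos φ₂ cos Δλ,  σ = 1.5663 rad → d_gc = 9961.8 km
Rhumb line: Δψ = +1.5430, q = Δφ/Δψ = 0.7786, d_rh = R√(Δφ²+q²Δλ²) = 10240.1 km
Excess = 10240.1 − 9961.8 = 278.3 ≈ 278 km

278 km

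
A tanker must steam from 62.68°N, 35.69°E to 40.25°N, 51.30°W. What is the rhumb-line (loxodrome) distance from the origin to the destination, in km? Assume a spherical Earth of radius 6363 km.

Rhumb course C = atan2(Δλ, Δψ) with Δψ = ln[tan(π/4+φ₂/2)/tan(π/4+φ₁/2)] = -0.6459, Δλ = -1.5183 → C = 246.95°
d = R·|Δφ| / |cos C| = 6363·0.39148 / 0.39149 = 6363 km

6363 km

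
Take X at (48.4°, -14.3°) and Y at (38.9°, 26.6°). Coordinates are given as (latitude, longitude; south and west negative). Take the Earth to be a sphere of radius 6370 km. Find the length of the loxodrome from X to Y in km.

Rhumb course C = atan2(Δλ, Δψ) with Δψ = ln[tan(π/4+φ₂/2)/tan(π/4+φ₁/2)] = -0.2299, Δλ = +0.7138 → C = 107.85°
d = R·|Δφ| / |cos C| = 6370·0.16581 / 0.30655 = 3445 km

3445 km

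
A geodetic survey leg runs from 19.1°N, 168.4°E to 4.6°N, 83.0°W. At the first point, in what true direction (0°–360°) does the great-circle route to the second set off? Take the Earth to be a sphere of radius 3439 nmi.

79.2°

N = sin Δλ·cos φ₂ = +0.9447;  D = cos φ₁ sin φ₂ − sin φ₁ cos φ₂ cos Δλ = +0.1798
initial course = atan2(N, D) = 79.22°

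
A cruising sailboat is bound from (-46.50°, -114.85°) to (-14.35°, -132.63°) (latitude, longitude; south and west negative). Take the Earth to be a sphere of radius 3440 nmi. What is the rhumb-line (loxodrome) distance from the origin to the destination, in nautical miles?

Δψ = ln[tan(π/4+φ₂/2)/tan(π/4+φ₁/2)] = +0.6658;  Δφ = +0.5611 rad,  Δλ = -0.3103 rad
q = Δφ/Δψ = 0.8428
d = R·√(Δφ² + q²Δλ²) = 3440·0.61908 = 2130 nmi

2130 nmi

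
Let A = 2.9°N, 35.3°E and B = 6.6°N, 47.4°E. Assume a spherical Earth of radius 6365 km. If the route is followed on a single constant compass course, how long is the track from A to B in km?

Δψ = ln[tan(π/4+φ₂/2)/tan(π/4+φ₁/2)] = +0.0648;  Δφ = +0.0646 rad,  Δλ = +0.2112 rad
q = Δφ/Δψ = 0.9964
d = R·√(Δφ² + q²Δλ²) = 6365·0.22011 = 1401 km

1401 km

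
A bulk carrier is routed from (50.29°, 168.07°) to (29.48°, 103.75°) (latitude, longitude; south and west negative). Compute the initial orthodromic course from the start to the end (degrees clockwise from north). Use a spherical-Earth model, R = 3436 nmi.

θ = atan2( sin Δλ·cos φ₂ ,  cos φ₁ sin φ₂ − sin φ₁ cos φ₂ cos Δλ )
  = atan2(-0.7845, +0.0242) = 271.77°

271.8°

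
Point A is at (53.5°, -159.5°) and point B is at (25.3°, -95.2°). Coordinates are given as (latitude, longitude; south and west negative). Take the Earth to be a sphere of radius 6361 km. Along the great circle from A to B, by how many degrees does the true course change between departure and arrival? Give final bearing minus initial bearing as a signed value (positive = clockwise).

At departure: θ₁ = atan2(sin Δλ cos φ₂, cos φ₁ sin φ₂ − sin φ₁ cos φ₂ cos Δλ) = 94.28°
At arrival: θ₂ = atan2(sin Δλ cos φ₁, −cos φ₂ sin φ₁ + sin φ₂ cos φ₁ cos Δλ) = 139.00°
Δθ = θ₂ − θ₁ = +44.7°

+44.7°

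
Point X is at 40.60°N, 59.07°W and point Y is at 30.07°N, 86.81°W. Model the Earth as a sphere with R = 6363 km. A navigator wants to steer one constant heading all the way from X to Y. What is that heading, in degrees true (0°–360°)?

Δψ = ln[tan(π/4+φ₂/2)/tan(π/4+φ₁/2)] = -0.2259
Δλ = -0.4842 rad (taken the short way round)
course = atan2(Δλ, Δψ) = 244.98°

245.0°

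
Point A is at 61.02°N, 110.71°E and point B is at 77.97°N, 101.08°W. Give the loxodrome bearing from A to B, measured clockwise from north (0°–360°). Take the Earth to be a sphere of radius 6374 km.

70.9°

Meridional parts: M(φ₁)=+1.3531, M(φ₂)=+2.2503 → ΔM = +0.8972;  Δλ = +2.5868 rad
tan C = Δλ / ΔM = +2.8833 → C = 70.87°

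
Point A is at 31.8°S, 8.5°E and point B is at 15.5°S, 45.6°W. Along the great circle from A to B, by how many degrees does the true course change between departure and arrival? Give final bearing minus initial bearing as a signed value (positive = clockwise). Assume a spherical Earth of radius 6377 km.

+23.4°

Initial bearing θ₁ = atan2(sin Δλ cos φ₂, cos φ₁ sin φ₂ − sin φ₁ cos φ₂ cos Δλ) = 275.17°
Final bearing θ₂ = (initial bearing from the destination back to the start) + 180° = 298.55°
Δθ = θ₂ − θ₁ = +23.4°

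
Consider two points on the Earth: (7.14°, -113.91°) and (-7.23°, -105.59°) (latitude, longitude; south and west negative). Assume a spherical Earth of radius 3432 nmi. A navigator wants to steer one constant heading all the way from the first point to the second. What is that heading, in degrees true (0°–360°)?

150.0°

Meridional parts: M(φ₁)=+0.1249, M(φ₂)=-0.1265 → ΔM = -0.2515;  Δλ = +0.1452 rad
tan C = Δλ / ΔM = -0.5775 → C = 150.00°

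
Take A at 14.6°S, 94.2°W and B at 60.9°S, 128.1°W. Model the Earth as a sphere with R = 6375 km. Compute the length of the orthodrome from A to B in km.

5824 km

Haversine: a = sin²(Δφ/2)+cos φ₁ cos φ₂ sin²(Δλ/2) = 0.19456;  σ = 2·atan2(√a,√(1−a))
σ = 52.347° → d = Rσ = 6375·0.91362 = 5824 km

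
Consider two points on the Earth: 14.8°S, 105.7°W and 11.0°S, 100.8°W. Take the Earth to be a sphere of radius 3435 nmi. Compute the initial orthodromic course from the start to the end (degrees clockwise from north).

θ = atan2( sin Δλ·cos φ₂ ,  cos φ₁ sin φ₂ − sin φ₁ cos φ₂ cos Δλ )
  = atan2(+0.0838, +0.0654) = 52.06°

52.1°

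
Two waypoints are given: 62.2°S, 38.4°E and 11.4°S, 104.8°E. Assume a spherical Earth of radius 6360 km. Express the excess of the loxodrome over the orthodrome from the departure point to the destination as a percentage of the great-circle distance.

Great circle: σ = 1.2048 rad → d_gc = Rσ = 7662.5 km
Rhumb: Δφ = +0.8866, Δλ = +1.1589, Δψ = +1.1962, q = Δφ/Δψ = 0.7412 → d_rh = R√(Δφ²+q²Δλ²) = 7851.5 km
Excess = (7851.5 − 7662.5) / 7662.5 = 189.0 / 7662.5 = 2.47% ≈ 2.5%

2.5%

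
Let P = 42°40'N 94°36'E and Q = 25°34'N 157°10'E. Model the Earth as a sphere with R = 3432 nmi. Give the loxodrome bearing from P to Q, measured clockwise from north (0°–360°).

Δψ = ln[tan(π/4+φ₂/2)/tan(π/4+φ₁/2)] = -0.3631
Δλ = +1.0920 rad (taken the short way round)
course = atan2(Δλ, Δψ) = 108.39°

108.4°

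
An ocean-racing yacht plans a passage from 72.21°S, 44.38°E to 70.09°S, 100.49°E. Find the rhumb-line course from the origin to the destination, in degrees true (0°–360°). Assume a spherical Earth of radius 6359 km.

Δψ = ln[tan(π/4+φ₂/2)/tan(π/4+φ₁/2)] = +0.1146
Δλ = +0.9793 rad (taken the short way round)
course = atan2(Δλ, Δψ) = 83.32°

83.3°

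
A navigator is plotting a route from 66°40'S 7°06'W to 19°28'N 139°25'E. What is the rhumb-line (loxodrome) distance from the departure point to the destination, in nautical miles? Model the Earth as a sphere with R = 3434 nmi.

Rhumb course C = atan2(Δλ, Δψ) with Δψ = ln[tan(π/4+φ₂/2)/tan(π/4+φ₁/2)] = +1.9240, Δλ = +2.5572 → C = 53.04°
d = R·|Δφ| / |cos C| = 3434·1.50331 / 0.60122 = 8586 nmi

8586 nmi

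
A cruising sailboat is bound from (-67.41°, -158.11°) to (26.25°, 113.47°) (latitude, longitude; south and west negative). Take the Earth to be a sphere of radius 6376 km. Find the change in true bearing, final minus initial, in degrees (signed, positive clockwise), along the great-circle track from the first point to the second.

+53.1°

At departure: θ₁ = atan2(sin Δλ cos φ₂, cos φ₁ sin φ₂ − sin φ₁ cos φ₂ cos Δλ) = 282.13°
At arrival: θ₂ = atan2(sin Δλ cos φ₁, −cos φ₂ sin φ₁ + sin φ₂ cos φ₁ cos Δλ) = 335.25°
Δθ = θ₂ − θ₁ = +53.1°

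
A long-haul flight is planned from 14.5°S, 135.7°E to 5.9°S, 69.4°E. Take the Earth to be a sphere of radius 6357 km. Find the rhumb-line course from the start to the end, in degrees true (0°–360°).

Meridional parts: M(φ₁)=-0.2558, M(φ₂)=-0.1032 → ΔM = +0.1527;  Δλ = -1.1572 rad
tan C = Δλ / ΔM = -7.5799 → C = 277.52°

277.5°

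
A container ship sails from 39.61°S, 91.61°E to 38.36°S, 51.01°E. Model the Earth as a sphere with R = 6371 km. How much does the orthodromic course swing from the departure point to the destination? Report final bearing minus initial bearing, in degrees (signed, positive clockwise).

+26.2°

At departure: θ₁ = atan2(sin Δλ cos φ₂, cos φ₁ sin φ₂ − sin φ₁ cos φ₂ cos Δλ) = 259.07°
At arrival: θ₂ = atan2(sin Δλ cos φ₁, −cos φ₂ sin φ₁ + sin φ₂ cos φ₁ cos Δλ) = 285.27°
Δθ = θ₂ − θ₁ = +26.2°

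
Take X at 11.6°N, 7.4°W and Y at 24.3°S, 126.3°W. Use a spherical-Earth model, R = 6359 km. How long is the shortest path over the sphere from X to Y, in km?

13423 km

cos σ = sin φ₁ sin φ₂ + cos φ₁ cos φ₂ cos Δλ
      = sin(11.60°)sin(-24.30°) + cos(11.60°)cos(-24.30°)cos(-118.90°) = -0.5142
σ = 120.945° → d = Rσ = 6359·2.11089 = 13423 km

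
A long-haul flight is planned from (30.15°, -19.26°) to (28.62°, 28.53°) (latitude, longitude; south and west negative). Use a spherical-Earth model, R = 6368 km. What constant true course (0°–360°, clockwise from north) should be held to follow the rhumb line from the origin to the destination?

Δψ = ln[tan(π/4+φ₂/2)/tan(π/4+φ₁/2)] = -0.0306
Δλ = +0.8341 rad (taken the short way round)
course = atan2(Δλ, Δψ) = 92.10°

92.1°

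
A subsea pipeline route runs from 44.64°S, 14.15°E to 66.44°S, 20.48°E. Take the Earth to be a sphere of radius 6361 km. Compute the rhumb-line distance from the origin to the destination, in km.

2451 km

Rhumb course C = atan2(Δλ, Δψ) with Δψ = ln[tan(π/4+φ₂/2)/tan(π/4+φ₁/2)] = -0.6951, Δλ = +0.1105 → C = 170.97°
d = R·|Δφ| / |cos C| = 6361·0.38048 / 0.98760 = 2451 km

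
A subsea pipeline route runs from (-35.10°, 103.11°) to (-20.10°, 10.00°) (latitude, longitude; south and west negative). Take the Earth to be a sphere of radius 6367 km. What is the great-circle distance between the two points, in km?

Haversine: a = sin²(Δφ/2)+cos φ₁ cos φ₂ sin²(Δλ/2) = 0.42204;  σ = 2·atan2(√a,√(1−a))
σ = 81.030° → d = Rσ = 6367·1.41424 = 9004 km

9004 km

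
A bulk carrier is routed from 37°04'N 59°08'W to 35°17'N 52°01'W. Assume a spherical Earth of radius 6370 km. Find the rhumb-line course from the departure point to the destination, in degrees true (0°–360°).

107.2°

Meridional parts: M(φ₁)=+0.6974, M(φ₂)=+0.6589 → ΔM = -0.0386;  Δλ = +0.1242 rad
tan C = Δλ / ΔM = -3.2211 → C = 107.25°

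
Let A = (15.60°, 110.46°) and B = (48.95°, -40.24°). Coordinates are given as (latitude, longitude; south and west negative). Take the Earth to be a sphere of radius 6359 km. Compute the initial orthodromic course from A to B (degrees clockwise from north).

θ = atan2( sin Δλ·cos φ₂ ,  cos φ₁ sin φ₂ − sin φ₁ cos φ₂ cos Δλ )
  = atan2(-0.3214, +0.8804) = 339.94°

339.9°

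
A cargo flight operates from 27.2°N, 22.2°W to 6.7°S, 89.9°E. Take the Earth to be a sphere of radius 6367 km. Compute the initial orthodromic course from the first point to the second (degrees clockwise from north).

θ = atan2( sin Δλ·cos φ₂ ,  cos φ₁ sin φ₂ − sin φ₁ cos φ₂ cos Δλ )
  = atan2(+0.9202, +0.0670) = 85.83°

85.8°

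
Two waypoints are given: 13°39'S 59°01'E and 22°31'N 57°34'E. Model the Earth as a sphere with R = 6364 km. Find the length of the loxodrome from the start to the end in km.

Rhumb course C = atan2(Δλ, Δψ) with Δψ = ln[tan(π/4+φ₂/2)/tan(π/4+φ₁/2)] = +0.6440, Δλ = -0.0253 → C = 357.75°
d = R·|Δφ| / |cos C| = 6364·0.63123 / 0.99923 = 4020 km

4020 km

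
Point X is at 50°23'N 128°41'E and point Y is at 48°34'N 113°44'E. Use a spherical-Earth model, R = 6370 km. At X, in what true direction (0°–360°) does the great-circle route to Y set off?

N = sin Δλ·cos φ₂ = -0.1707;  D = cos φ₁ sin φ₂ − sin φ₁ cos φ₂ cos Δλ = -0.0144
initial course = atan2(N, D) = 265.16°

265.2°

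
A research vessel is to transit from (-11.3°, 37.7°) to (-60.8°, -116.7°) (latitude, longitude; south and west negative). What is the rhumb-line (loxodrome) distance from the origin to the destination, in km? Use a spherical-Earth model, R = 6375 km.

Δψ = ln[tan(π/4+φ₂/2)/tan(π/4+φ₁/2)] = -1.1467;  Δφ = -0.8639 rad,  Δλ = -2.6948 rad
q = Δφ/Δψ = 0.7534
d = R·√(Δφ² + q²Δλ²) = 6375·2.20643 = 14066 km

14066 km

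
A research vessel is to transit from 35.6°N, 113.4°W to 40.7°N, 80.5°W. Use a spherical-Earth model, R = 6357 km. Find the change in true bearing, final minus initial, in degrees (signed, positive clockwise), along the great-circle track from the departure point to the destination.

Initial bearing θ₁ = atan2(sin Δλ cos φ₂, cos φ₁ sin φ₂ − sin φ₁ cos φ₂ cos Δλ) = 68.81°
Final bearing θ₂ = (initial bearing from the destination back to the start) + 180° = 89.50°
Δθ = θ₂ − θ₁ = +20.7°

+20.7°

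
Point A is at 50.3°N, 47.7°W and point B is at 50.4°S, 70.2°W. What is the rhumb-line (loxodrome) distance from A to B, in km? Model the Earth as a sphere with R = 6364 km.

Δψ = ln[tan(π/4+φ₂/2)/tan(π/4+φ₁/2)] = -2.0404;  Δφ = -1.7575 rad,  Δλ = -0.3927 rad
q = Δφ/Δψ = 0.8614
d = R·√(Δφ² + q²Δλ²) = 6364·1.78980 = 11390 km

11390 km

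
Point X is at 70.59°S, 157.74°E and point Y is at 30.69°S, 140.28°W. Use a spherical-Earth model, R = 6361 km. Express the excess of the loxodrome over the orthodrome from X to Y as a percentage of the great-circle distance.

Great circle: σ = 0.9076 rad → d_gc = Rσ = 5773.2 km
Rhumb: Δφ = +0.6964, Δλ = +1.0818, Δψ = +1.2027, q = Δφ/Δψ = 0.5790 → d_rh = R√(Δφ²+q²Δλ²) = 5957.9 km
Excess = (5957.9 − 5773.2) / 5773.2 = 184.7 / 5773.2 = 3.20% ≈ 3.2%

3.2%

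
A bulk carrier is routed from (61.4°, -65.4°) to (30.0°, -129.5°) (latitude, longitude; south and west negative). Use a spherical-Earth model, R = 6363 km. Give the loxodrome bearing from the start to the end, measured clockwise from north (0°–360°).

Δψ = ln[tan(π/4+φ₂/2)/tan(π/4+φ₁/2)] = -0.8176
Δλ = -1.1188 rad (taken the short way round)
course = atan2(Δλ, Δψ) = 233.84°

233.8°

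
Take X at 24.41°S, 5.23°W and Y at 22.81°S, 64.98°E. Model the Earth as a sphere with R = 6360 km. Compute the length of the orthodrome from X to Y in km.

cos σ = sin φ₁ sin φ₂ + cos φ₁ cos φ₂ cos Δλ
      = sin(-24.41°)sin(-22.81°) + cos(-24.41°)cos(-22.81°)cos(70.21°) = 0.4444
σ = 63.614° → d = Rσ = 6360·1.11028 = 7061 km

7061 km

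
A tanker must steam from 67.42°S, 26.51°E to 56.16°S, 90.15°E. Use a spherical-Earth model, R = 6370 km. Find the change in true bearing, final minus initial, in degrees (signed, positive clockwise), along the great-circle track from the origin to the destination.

Initial bearing θ₁ = atan2(sin Δλ cos φ₂, cos φ₁ sin φ₂ − sin φ₁ cos φ₂ cos Δλ) = 100.29°
Final bearing θ₂ = (initial bearing from the destination back to the start) + 180° = 42.72°
Δθ = θ₂ − θ₁ = -57.6°

-57.6°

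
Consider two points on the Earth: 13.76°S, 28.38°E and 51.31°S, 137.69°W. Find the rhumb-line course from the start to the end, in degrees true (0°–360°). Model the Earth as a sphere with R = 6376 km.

Meridional parts: M(φ₁)=-0.2425, M(φ₂)=-1.0467 → ΔM = -0.8043;  Δλ = -2.8985 rad
tan C = Δλ / ΔM = +3.6039 → C = 254.49°

254.5°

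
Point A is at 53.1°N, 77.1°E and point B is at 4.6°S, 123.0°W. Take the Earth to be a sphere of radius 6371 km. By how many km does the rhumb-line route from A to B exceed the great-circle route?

2179 km

Great circle: cos σ = sin φ₁ sin φ₂ + cos φ₁ cos φ₂ cos Δλ,  σ = 2.2474 rad → d_gc = 14318.4 km
Rhumb line: Δψ = -1.1781, q = Δφ/Δψ = 0.8548, d_rh = R√(Δφ²+q²Δλ²) = 16497.3 km
Excess = 16497.3 − 14318.4 = 2178.9 ≈ 2179 km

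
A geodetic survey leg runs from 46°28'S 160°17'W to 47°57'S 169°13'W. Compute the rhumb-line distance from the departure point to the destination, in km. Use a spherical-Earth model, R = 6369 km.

694 km

Δψ = ln[tan(π/4+φ₂/2)/tan(π/4+φ₁/2)] = -0.0381;  Δφ = -0.0259 rad,  Δλ = -0.1559 rad
q = Δφ/Δψ = 0.6793
d = R·√(Δφ² + q²Δλ²) = 6369·0.10903 = 694 km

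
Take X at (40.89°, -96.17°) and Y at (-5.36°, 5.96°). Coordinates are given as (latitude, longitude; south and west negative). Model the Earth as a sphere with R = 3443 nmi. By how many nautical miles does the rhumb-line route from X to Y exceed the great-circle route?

126 nmi

Great circle: cos σ = sin φ₁ sin φ₂ + cos φ₁ cos φ₂ cos Δλ,  σ = 1.7919 rad → d_gc = 6169.5 nmi
Rhumb line: Δψ = -0.8770, q = Δφ/Δψ = 0.9204, d_rh = R√(Δφ²+q²Δλ²) = 6295.5 nmi
Excess = 6295.5 − 6169.5 = 126.0 ≈ 126 nmi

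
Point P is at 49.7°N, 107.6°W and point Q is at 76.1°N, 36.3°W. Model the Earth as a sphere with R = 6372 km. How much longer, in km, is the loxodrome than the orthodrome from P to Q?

225 km

Great circle: cos σ = sin φ₁ sin φ₂ + cos φ₁ cos φ₂ cos Δλ,  σ = 0.6597 rad → d_gc = 4203.9 km
Rhumb line: Δψ = +1.1020, q = Δφ/Δψ = 0.4181, d_rh = R√(Δφ²+q²Δλ²) = 4428.6 km
Excess = 4428.6 − 4203.9 = 224.7 ≈ 225 km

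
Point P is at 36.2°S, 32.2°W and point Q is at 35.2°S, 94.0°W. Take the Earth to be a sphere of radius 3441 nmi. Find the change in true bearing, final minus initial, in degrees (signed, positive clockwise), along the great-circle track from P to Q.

At departure: θ₁ = atan2(sin Δλ cos φ₂, cos φ₁ sin φ₂ − sin φ₁ cos φ₂ cos Δλ) = 251.78°
At arrival: θ₂ = atan2(sin Δλ cos φ₁, −cos φ₂ sin φ₁ + sin φ₂ cos φ₁ cos Δλ) = 290.28°
Δθ = θ₂ − θ₁ = +38.5°

+38.5°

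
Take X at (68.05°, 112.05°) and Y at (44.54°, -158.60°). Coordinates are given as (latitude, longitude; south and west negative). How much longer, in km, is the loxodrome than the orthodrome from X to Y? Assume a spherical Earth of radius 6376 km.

Great circle: cos σ = sin φ₁ sin φ₂ + cos φ₁ cos φ₂ cos Δλ,  σ = 0.8585 rad → d_gc = 5473.7 km
Rhumb line: Δψ = -0.7702, q = Δφ/Δψ = 0.5327, d_rh = R√(Δφ²+q²Δλ²) = 5908.0 km
Excess = 5908.0 − 5473.7 = 434.3 ≈ 434 km

434 km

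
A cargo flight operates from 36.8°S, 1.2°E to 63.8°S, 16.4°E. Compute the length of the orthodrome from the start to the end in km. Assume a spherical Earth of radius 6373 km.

cos σ = sin φ₁ sin φ₂ + cos φ₁ cos φ₂ cos Δλ
      = sin(-36.80°)sin(-63.80°) + cos(-36.80°)cos(-63.80°)cos(15.20°) = 0.8786
σ = 28.521° → d = Rσ = 6373·0.49779 = 3172 km

3172 km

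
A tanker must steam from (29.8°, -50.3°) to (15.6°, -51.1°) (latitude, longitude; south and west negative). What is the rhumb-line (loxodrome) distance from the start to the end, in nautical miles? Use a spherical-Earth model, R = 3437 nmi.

Rhumb course C = atan2(Δλ, Δψ) with Δψ = ln[tan(π/4+φ₂/2)/tan(π/4+φ₁/2)] = -0.2696, Δλ = -0.0140 → C = 182.96°
d = R·|Δφ| / |cos C| = 3437·0.24784 / 0.99866 = 853 nmi

853 nmi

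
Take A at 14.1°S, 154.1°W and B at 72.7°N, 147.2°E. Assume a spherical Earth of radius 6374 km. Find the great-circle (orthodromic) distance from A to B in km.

10540 km

cos σ = sin φ₁ sin φ₂ + cos φ₁ cos φ₂ cos Δλ
      = sin(-14.10°)sin(72.70°) + cos(-14.10°)cos(72.70°)cos(-58.70°) = -0.0828
σ = 94.747° → d = Rσ = 6374·1.65365 = 10540 km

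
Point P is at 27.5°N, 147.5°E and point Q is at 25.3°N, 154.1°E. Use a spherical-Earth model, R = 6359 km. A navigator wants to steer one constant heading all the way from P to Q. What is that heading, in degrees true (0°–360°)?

110.4°

Meridional parts: M(φ₁)=+0.4995, M(φ₂)=+0.4567 → ΔM = -0.0429;  Δλ = +0.1152 rad
tan C = Δλ / ΔM = -2.6869 → C = 110.41°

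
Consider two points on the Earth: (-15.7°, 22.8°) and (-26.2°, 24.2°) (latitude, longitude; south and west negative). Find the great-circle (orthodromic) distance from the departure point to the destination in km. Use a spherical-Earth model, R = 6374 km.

cos σ = sin φ₁ sin φ₂ + cos φ₁ cos φ₂ cos Δλ
      = sin(-15.70°)sin(-26.20°) + cos(-15.70°)cos(-26.20°)cos(1.40°) = 0.9830
σ = 10.581° → d = Rσ = 6374·0.18467 = 1177 km

1177 km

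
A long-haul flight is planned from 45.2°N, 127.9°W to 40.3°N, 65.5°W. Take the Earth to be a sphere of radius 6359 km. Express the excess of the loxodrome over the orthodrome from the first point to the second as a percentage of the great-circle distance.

2.5%

Great circle: σ = 0.7842 rad → d_gc = Rσ = 4987.0 km
Rhumb: Δφ = -0.0855, Δλ = +1.0891, Δψ = -0.1166, q = Δφ/Δψ = 0.7337 → d_rh = R√(Δφ²+q²Δλ²) = 5110.4 km
Excess = (5110.4 − 4987.0) / 4987.0 = 123.4 / 4987.0 = 2.47% ≈ 2.5%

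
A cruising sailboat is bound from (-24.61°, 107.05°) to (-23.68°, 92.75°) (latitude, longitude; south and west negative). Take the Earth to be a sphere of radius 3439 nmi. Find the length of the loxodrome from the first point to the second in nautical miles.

Δψ = ln[tan(π/4+φ₂/2)/tan(π/4+φ₁/2)] = +0.0178;  Δφ = +0.0162 rad,  Δλ = -0.2496 rad
q = Δφ/Δψ = 0.9125
d = R·√(Δφ² + q²Δλ²) = 3439·0.22832 = 785 nmi

785 nmi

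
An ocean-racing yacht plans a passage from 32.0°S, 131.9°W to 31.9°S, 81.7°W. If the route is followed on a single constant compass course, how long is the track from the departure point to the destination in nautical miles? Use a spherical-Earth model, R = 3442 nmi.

2559 nmi

Δψ = ln[tan(π/4+φ₂/2)/tan(π/4+φ₁/2)] = +0.0021;  Δφ = +0.0017 rad,  Δλ = +0.8762 rad
q = Δφ/Δψ = 0.8485
d = R·√(Δφ² + q²Δλ²) = 3442·0.74343 = 2559 nmi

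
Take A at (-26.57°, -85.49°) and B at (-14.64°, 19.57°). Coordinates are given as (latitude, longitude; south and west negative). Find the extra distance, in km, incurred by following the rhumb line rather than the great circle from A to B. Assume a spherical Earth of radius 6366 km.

268 km

Great circle: cos σ = sin φ₁ sin φ₂ + cos φ₁ cos φ₂ cos Δλ,  σ = 1.6828 rad → d_gc = 10712.9 km
Rhumb line: Δψ = +0.2230, q = Δφ/Δψ = 0.9339, d_rh = R√(Δφ²+q²Δλ²) = 10981.2 km
Excess = 10981.2 − 10712.9 = 268.3 ≈ 268 km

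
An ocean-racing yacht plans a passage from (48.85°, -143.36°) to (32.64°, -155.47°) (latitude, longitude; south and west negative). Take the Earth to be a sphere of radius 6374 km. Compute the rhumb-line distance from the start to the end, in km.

2068 km

Δψ = ln[tan(π/4+φ₂/2)/tan(π/4+φ₁/2)] = -0.3766;  Δφ = -0.2829 rad,  Δλ = -0.2114 rad
q = Δφ/Δψ = 0.7513
d = R·√(Δφ² + q²Δλ²) = 6374·0.32443 = 2068 km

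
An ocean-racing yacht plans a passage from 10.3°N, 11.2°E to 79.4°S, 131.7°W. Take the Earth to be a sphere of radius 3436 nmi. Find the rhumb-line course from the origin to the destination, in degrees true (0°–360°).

224.3°

Δψ = ln[tan(π/4+φ₂/2)/tan(π/4+φ₁/2)] = -2.5584
Δλ = -2.4941 rad (taken the short way round)
course = atan2(Δλ, Δψ) = 224.27°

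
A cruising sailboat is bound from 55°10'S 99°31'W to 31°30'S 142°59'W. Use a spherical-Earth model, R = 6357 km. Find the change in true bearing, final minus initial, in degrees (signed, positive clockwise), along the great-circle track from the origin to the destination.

Initial bearing θ₁ = atan2(sin Δλ cos φ₂, cos φ₁ sin φ₂ − sin φ₁ cos φ₂ cos Δλ) = 289.65°
Final bearing θ₂ = (initial bearing from the destination back to the start) + 180° = 320.89°
Δθ = θ₂ − θ₁ = +31.2°

+31.2°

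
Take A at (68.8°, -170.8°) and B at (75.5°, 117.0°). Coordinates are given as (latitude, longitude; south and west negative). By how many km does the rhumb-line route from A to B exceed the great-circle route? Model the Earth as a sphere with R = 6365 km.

151 km

Great circle: cos σ = sin φ₁ sin φ₂ + cos φ₁ cos φ₂ cos Δλ,  σ = 0.3756 rad → d_gc = 2390.4 km
Rhumb line: Δψ = +0.3860, q = Δφ/Δψ = 0.3029, d_rh = R√(Δφ²+q²Δλ²) = 2541.3 km
Excess = 2541.3 − 2390.4 = 150.9 ≈ 151 km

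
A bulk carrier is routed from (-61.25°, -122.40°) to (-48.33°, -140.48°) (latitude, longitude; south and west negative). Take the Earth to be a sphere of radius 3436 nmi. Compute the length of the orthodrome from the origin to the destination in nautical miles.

989 nmi

Haversine: a = sin²(Δφ/2)+cos φ₁ cos φ₂ sin²(Δλ/2) = 0.02055;  σ = 2·atan2(√a,√(1−a))
σ = 16.485° → d = Rσ = 3436·0.28772 = 989 nmi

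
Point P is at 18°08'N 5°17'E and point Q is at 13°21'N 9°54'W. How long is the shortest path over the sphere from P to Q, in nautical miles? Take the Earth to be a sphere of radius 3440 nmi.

923 nmi

cos σ = sin φ₁ sin φ₂ + cos φ₁ cos φ₂ cos Δλ
      = sin(18.13°)sin(13.35°) + cos(18.13°)cos(13.35°)cos(-15.18°) = 0.9642
σ = 15.369° → d = Rσ = 3440·0.26824 = 923 nmi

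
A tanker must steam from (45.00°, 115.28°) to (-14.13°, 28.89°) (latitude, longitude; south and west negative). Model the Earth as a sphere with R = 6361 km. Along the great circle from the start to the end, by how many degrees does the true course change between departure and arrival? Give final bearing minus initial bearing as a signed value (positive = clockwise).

At departure: θ₁ = atan2(sin Δλ cos φ₂, cos φ₁ sin φ₂ − sin φ₁ cos φ₂ cos Δλ) = 257.43°
At arrival: θ₂ = atan2(sin Δλ cos φ₁, −cos φ₂ sin φ₁ + sin φ₂ cos φ₁ cos Δλ) = 225.37°
Δθ = θ₂ − θ₁ = -32.1°

-32.1°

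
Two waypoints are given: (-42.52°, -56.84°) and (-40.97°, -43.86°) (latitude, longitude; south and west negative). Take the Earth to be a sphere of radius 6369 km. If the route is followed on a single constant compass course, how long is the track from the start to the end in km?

1090 km

Δψ = ln[tan(π/4+φ₂/2)/tan(π/4+φ₁/2)] = +0.0363;  Δφ = +0.0271 rad,  Δλ = +0.2265 rad
q = Δφ/Δψ = 0.7461
d = R·√(Δφ² + q²Δλ²) = 6369·0.17117 = 1090 km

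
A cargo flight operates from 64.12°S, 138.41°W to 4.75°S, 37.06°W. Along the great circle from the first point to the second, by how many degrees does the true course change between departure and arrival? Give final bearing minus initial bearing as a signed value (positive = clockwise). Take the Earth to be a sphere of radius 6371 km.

-76.9°

At departure: θ₁ = atan2(sin Δλ cos φ₂, cos φ₁ sin φ₂ − sin φ₁ cos φ₂ cos Δλ) = 102.28°
At arrival: θ₂ = atan2(sin Δλ cos φ₁, −cos φ₂ sin φ₁ + sin φ₂ cos φ₁ cos Δλ) = 25.34°
Δθ = θ₂ − θ₁ = -76.9°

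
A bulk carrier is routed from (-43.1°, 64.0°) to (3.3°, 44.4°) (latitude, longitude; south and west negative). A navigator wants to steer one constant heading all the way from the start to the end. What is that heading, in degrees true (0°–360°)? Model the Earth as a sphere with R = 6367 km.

Meridional parts: M(φ₁)=-0.8352, M(φ₂)=+0.0576 → ΔM = +0.8929;  Δλ = -0.3421 rad
tan C = Δλ / ΔM = -0.3831 → C = 339.04°

339.0°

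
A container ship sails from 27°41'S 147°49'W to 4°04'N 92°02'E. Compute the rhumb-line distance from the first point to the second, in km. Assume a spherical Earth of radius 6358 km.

13341 km

Rhumb course C = atan2(Δλ, Δψ) with Δψ = ln[tan(π/4+φ₂/2)/tan(π/4+φ₁/2)] = +0.5742, Δλ = -2.0970 → C = 285.31°
d = R·|Δφ| / |cos C| = 6358·0.55414 / 0.26409 = 13341 km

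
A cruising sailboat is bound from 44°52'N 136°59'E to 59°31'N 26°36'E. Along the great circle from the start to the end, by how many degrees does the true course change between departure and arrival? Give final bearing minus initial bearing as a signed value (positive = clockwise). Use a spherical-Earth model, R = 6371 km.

-97.8°

Initial bearing θ₁ = atan2(sin Δλ cos φ₂, cos φ₁ sin φ₂ − sin φ₁ cos φ₂ cos Δλ) = 327.11°
Final bearing θ₂ = (initial bearing from the destination back to the start) + 180° = 229.34°
Δθ = θ₂ − θ₁ = -97.8°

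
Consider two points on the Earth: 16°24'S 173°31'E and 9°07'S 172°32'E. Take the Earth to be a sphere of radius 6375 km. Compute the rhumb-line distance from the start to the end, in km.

817 km

Δψ = ln[tan(π/4+φ₂/2)/tan(π/4+φ₁/2)] = +0.1304;  Δφ = +0.1271 rad,  Δλ = -0.0172 rad
q = Δφ/Δψ = 0.9746
d = R·√(Δφ² + q²Δλ²) = 6375·0.12821 = 817 km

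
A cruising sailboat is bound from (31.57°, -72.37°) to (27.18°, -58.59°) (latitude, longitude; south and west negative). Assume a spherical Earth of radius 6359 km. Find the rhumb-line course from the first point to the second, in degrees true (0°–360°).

110.1°

Δψ = ln[tan(π/4+φ₂/2)/tan(π/4+φ₁/2)] = -0.0880
Δλ = +0.2405 rad (taken the short way round)
course = atan2(Δλ, Δψ) = 110.09°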